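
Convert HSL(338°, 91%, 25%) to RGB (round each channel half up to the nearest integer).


H=338°, S=0.91, L=0.25
C = (1-|2L-1|)×S = (1-|-0.50|)×0.91 = 0.455
H' = H/60 = 338/60 ≈ 5.6333; X = C×(1-|H' mod 2 - 1|) ≈ 0.1668
m = L - C/2 = 0.25 - 0.2275 = 0.0225
Sector ⌊H'⌋ = 5 → (R',G',B') = (0.455, 0.0, ≈0.1668)
RGB = ((R'+m)×255, (G'+m)×255, (B'+m)×255) = (121.7625, 5.7375, 48.28)
Round half up → RGB(122, 6, 48)


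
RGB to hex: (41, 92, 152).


R = 41 → 29 (hex)
G = 92 → 5C (hex)
B = 152 → 98 (hex)
Hex = #295C98


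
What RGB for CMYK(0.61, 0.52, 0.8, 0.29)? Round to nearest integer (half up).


R = 255 × (1-C) × (1-K) = 255 × 0.39 × 0.71 = 70.6095 → 71
G = 255 × (1-M) × (1-K) = 255 × 0.48 × 0.71 = 86.904 → 87
B = 255 × (1-Y) × (1-K) = 255 × 0.20 × 0.71 = 36.21 → 36
= RGB(71, 87, 36)


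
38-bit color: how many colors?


Colors = 2^bits = 2^38
= 274,877,906,944 colors


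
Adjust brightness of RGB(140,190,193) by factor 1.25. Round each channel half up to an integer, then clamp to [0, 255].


Multiply each channel by 1.25, round half up, clamp to [0, 255]
R: 140×1.25 = 175
G: 190×1.25 = 237.5 → round → 238
B: 193×1.25 = 241.25 → round → 241
= RGB(175, 238, 241)


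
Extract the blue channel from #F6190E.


Color: #F6190E
R = F6 = 246
G = 19 = 25
B = 0E = 14
Blue = 14


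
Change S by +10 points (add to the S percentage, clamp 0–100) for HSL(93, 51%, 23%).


Original S = 51%
Adjustment = +10 percentage points
New S = 51 + (10) = 61
Clamp to [0, 100] → 61
= HSL(93°, 61%, 23%)


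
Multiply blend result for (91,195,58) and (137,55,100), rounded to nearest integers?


Multiply: C = A×B/255, rounded to nearest integer
R: 91×137/255 = 12467/255 ≈ 48.890 → 49
G: 195×55/255 = 10725/255 ≈ 42.059 → 42
B: 58×100/255 = 5800/255 ≈ 22.745 → 23
= RGB(49, 42, 23)


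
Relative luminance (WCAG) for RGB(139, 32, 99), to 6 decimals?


Linearize each channel (sRGB transfer function): c = v/255; c_lin = c/12.92 if c ≤ 0.04045, else ((c+0.055)/1.055)^2.4
  R: 139/255 ≈ 0.545098 > 0.04045 → ((0.545098+0.055)/1.055)^2.4 ≈ 0.258183
  G: 32/255 ≈ 0.125490 > 0.04045 → ((0.125490+0.055)/1.055)^2.4 ≈ 0.014444
  B: 99/255 ≈ 0.388235 > 0.04045 → ((0.388235+0.055)/1.055)^2.4 ≈ 0.124772
R_lin = 0.258183, G_lin = 0.014444, B_lin = 0.124772
L = 0.2126×R + 0.7152×G + 0.0722×B
L = 0.2126×0.258183 + 0.7152×0.014444 + 0.0722×0.124772
L ≈ 0.074228


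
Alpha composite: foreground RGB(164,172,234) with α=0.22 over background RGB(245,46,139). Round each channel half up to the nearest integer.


C = α×F + (1-α)×B, with 1-α = 0.78
R: 0.22×164 + 0.78×245 = 36.08 + 191.10 = 227.18 → 227
G: 0.22×172 + 0.78×46 = 37.84 + 35.88 = 73.72 → 74
B: 0.22×234 + 0.78×139 = 51.48 + 108.42 = 159.90 → 160
= RGB(227, 74, 160)


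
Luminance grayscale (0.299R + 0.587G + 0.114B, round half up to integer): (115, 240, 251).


Gray = 0.299×R + 0.587×G + 0.114×B
Gray = 0.299×115 + 0.587×240 + 0.114×251
Gray = 34.385 + 140.880 + 28.614
Gray = 203.879 → round half up → 204
Gray = 204


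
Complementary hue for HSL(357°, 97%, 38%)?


Complement = opposite side of color wheel = hue + 180°
H' = (357 + 180) mod 360 = 177°
S and L unchanged.
= HSL(177°, 97%, 38%)


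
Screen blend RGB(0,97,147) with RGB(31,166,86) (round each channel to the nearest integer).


Screen: C = 255 - (255-A)×(255-B)/255, rounded to nearest integer
R: 255 - (255-0)×(255-31)/255 = 255 - 57120/255 ≈ 255 - 224.000 = 31.000 → 31
G: 255 - (255-97)×(255-166)/255 = 255 - 14062/255 ≈ 255 - 55.145 = 199.855 → 200
B: 255 - (255-147)×(255-86)/255 = 255 - 18252/255 ≈ 255 - 71.576 = 183.424 → 183
= RGB(31, 200, 183)


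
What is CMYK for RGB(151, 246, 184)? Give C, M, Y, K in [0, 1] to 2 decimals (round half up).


R'=151/255≈0.5922, G'=246/255≈0.9647, B'=184/255≈0.7216
K = 1 - max(R',G',B') = 1 - 246/255 = 9/255 = 0.03529… → 0.04
(1-R'-K)/(1-K) simplifies to (max-R)/max with max = 246:
C = (246-151)/246 = 95/246 = 0.38617… → 0.39
M = (246-246)/246 = 0/246 = 0 → 0.00
Y = (246-184)/246 = 62/246 = 0.25203… → 0.25
= CMYK(0.39, 0.00, 0.25, 0.04)


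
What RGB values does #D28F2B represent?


D2 → 210 (R)
8F → 143 (G)
2B → 43 (B)
= RGB(210, 143, 43)


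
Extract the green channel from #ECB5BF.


Color: #ECB5BF
R = EC = 236
G = B5 = 181
B = BF = 191
Green = 181


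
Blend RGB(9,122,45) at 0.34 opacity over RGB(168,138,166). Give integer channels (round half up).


C = α×F + (1-α)×B, with 1-α = 0.66
R: 0.34×9 + 0.66×168 = 3.06 + 110.88 = 113.94 → 114
G: 0.34×122 + 0.66×138 = 41.48 + 91.08 = 132.56 → 133
B: 0.34×45 + 0.66×166 = 15.30 + 109.56 = 124.86 → 125
= RGB(114, 133, 125)


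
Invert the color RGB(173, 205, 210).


Invert: (255-R, 255-G, 255-B)
R: 255-173 = 82
G: 255-205 = 50
B: 255-210 = 45
= RGB(82, 50, 45)


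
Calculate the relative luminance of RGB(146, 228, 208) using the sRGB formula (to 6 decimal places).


Linearize each channel (sRGB transfer function): c = v/255; c_lin = c/12.92 if c ≤ 0.04045, else ((c+0.055)/1.055)^2.4
  R: 146/255 ≈ 0.572549 > 0.04045 → ((0.572549+0.055)/1.055)^2.4 ≈ 0.287441
  G: 228/255 ≈ 0.894118 > 0.04045 → ((0.894118+0.055)/1.055)^2.4 ≈ 0.775822
  B: 208/255 ≈ 0.815686 > 0.04045 → ((0.815686+0.055)/1.055)^2.4 ≈ 0.630757
R_lin = 0.287441, G_lin = 0.775822, B_lin = 0.630757
L = 0.2126×R + 0.7152×G + 0.0722×B
L = 0.2126×0.287441 + 0.7152×0.775822 + 0.0722×0.630757
L ≈ 0.661519


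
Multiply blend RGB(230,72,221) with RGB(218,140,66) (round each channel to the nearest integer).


Multiply: C = A×B/255, rounded to nearest integer
R: 230×218/255 = 50140/255 ≈ 196.627 → 197
G: 72×140/255 = 10080/255 ≈ 39.529 → 40
B: 221×66/255 = 14586/255 ≈ 57.200 → 57
= RGB(197, 40, 57)


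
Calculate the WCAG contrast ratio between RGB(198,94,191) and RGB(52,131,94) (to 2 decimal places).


Linearize each sRGB channel c=v/255: c/12.92 if c ≤ 0.04045 else ((c+0.055)/1.055)^2.4
L = 0.2126×R_lin + 0.7152×G_lin + 0.0722×B_lin
Color 1 (198,94,191):
  R=198: 198/255≈0.7765 > 0.04045 → ((0.7765+0.055)/1.055)^2.4 ≈ 0.56471
  G=94: 94/255≈0.3686 > 0.04045 → ((0.3686+0.055)/1.055)^2.4 ≈ 0.11193
  B=191: 191/255≈0.7490 > 0.04045 → ((0.7490+0.055)/1.055)^2.4 ≈ 0.52100
  L1 = 0.2126×0.56471 + 0.7152×0.11193 + 0.0722×0.52100 ≈ 0.23773
Color 2 (52,131,94):
  R=52: 52/255≈0.2039 > 0.04045 → ((0.2039+0.055)/1.055)^2.4 ≈ 0.03434
  G=131: 131/255≈0.5137 > 0.04045 → ((0.5137+0.055)/1.055)^2.4 ≈ 0.22697
  B=94: 94/255≈0.3686 > 0.04045 → ((0.3686+0.055)/1.055)^2.4 ≈ 0.11193
  L2 = 0.2126×0.03434 + 0.7152×0.22697 + 0.0722×0.11193 ≈ 0.17771
Lighter = 0.23773, Darker = 0.17771
Ratio = (L_lighter + 0.05) / (L_darker + 0.05)
Ratio = (0.23773 + 0.05) / (0.17771 + 0.05) = 0.28773 / 0.22771 ≈ 1.2636
Ratio ≈ 1.26:1


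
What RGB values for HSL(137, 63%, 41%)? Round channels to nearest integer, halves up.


H=137°, S=0.63, L=0.41
C = (1-|2L-1|)×S = (1-|-0.18|)×0.63 = 0.5166
H' = H/60 = 137/60 ≈ 2.2833; X = C×(1-|H' mod 2 - 1|) = 0.14637
m = L - C/2 = 0.41 - 0.2583 = 0.1517
Sector ⌊H'⌋ = 2 → (R',G',B') = (0.0, 0.5166, 0.14637)
RGB = ((R'+m)×255, (G'+m)×255, (B'+m)×255) = (38.6835, 170.4165, 76.00785)
Round half up → RGB(39, 170, 76)


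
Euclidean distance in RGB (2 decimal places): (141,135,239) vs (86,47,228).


d = √[(R₁-R₂)² + (G₁-G₂)² + (B₁-B₂)²]
d = √[(141-86)² + (135-47)² + (239-228)²]
d = √[3025 + 7744 + 121]
d = √10890
d ≈ 104.36


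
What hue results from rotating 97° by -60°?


New hue = (H + rotation) mod 360
New hue = (97 -60) mod 360
= 37 mod 360
= 37°


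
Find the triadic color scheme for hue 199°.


Triadic: equally spaced at 120° intervals
H1 = 199°
H2 = (199 + 120) mod 360 = 319°
H3 = (199 + 240) mod 360 = 79°
Triadic = 199°, 319°, 79°


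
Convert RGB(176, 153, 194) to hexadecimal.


R = 176 → B0 (hex)
G = 153 → 99 (hex)
B = 194 → C2 (hex)
Hex = #B099C2


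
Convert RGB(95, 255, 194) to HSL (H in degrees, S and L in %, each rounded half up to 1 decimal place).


Normalize: R'=95/255≈0.3725, G'=255/255≈1.0000, B'=194/255≈0.7608
Max=255/255, Min=95/255, Δ=Max-Min=160/255
L = (Max+Min)/2 = (255+95)/510 = 350/510 = 0.68627… → L = 68.6%
L > 0.5 → S = Δ/(2-Max-Min) = 160/(510-255-95) = 160/160 = 1 → S = 100.0%
(the 1/255 factors cancel in S and H, so raw channel differences can be used)
Max is G' → H = 60 × ((B-R)/Δ + 2) = 60 × ((194-95)/160 + 2)
  99/160 + 2 = 0.6187… + 2 = 2.6187…
  H = 60 × 2.6187… = 157.125° → H = 157.1°
= HSL(157.1°, 100.0%, 68.6%)


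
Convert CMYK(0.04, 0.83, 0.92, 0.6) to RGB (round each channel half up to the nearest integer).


R = 255 × (1-C) × (1-K) = 255 × 0.96 × 0.40 = 97.92 → 98
G = 255 × (1-M) × (1-K) = 255 × 0.17 × 0.40 = 17.34 → 17
B = 255 × (1-Y) × (1-K) = 255 × 0.08 × 0.40 = 8.16 → 8
= RGB(98, 17, 8)


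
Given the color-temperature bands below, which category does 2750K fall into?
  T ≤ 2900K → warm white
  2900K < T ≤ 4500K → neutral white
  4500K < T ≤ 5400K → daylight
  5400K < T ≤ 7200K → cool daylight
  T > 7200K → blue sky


Temperature: 2750K
2750K ≤ 2900K → warm white
Classification: warm white


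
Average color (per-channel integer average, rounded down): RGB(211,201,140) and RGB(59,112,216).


Midpoint: each channel = ⌊(C₁+C₂)/2⌋
R: ⌊(211+59)/2⌋ = 135
G: ⌊(201+112)/2⌋ = 156
B: ⌊(140+216)/2⌋ = 178
= RGB(135, 156, 178)


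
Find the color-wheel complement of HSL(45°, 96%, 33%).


Complement = opposite side of color wheel = hue + 180°
H' = (45 + 180) mod 360 = 225°
S and L unchanged.
= HSL(225°, 96%, 33%)


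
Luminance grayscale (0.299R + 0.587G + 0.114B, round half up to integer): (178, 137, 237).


Gray = 0.299×R + 0.587×G + 0.114×B
Gray = 0.299×178 + 0.587×137 + 0.114×237
Gray = 53.222 + 80.419 + 27.018
Gray = 160.659 → round half up → 161
Gray = 161


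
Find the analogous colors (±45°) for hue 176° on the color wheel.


Base hue: 176°
Left analog: (176 - 45) mod 360 = 131°
Right analog: (176 + 45) mod 360 = 221°
Analogous hues = 131° and 221°


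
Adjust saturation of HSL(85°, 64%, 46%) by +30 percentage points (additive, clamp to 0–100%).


Original S = 64%
Adjustment = +30 percentage points
New S = 64 + (30) = 94
Clamp to [0, 100] → 94
= HSL(85°, 94%, 46%)


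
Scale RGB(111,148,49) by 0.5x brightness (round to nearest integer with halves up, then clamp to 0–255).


Multiply each channel by 0.5, round half up, clamp to [0, 255]
R: 111×0.5 = 55.5 → round → 56
G: 148×0.5 = 74
B: 49×0.5 = 24.5 → round → 25
= RGB(56, 74, 25)


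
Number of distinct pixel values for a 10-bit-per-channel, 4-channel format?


Total bits = 10 bits/channel × 4 channels = 40 bits
Distinct pixel values = 2^40
= 1,099,511,627,776 pixel values


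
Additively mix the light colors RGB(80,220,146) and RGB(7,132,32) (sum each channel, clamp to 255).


Additive: each channel = min(255, C₁+C₂)
R: 80+7 = 87 → 87
G: 220+132 = 352 → 255
B: 146+32 = 178 → 178
= RGB(87, 255, 178)


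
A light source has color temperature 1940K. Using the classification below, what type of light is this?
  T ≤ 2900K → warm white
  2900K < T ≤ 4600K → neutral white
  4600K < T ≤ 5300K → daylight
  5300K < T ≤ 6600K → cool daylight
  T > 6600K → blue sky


Temperature: 1940K
1940K ≤ 2900K → warm white
Classification: warm white


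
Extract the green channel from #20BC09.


Color: #20BC09
R = 20 = 32
G = BC = 188
B = 09 = 9
Green = 188


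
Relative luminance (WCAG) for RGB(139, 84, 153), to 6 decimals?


Linearize each channel (sRGB transfer function): c = v/255; c_lin = c/12.92 if c ≤ 0.04045, else ((c+0.055)/1.055)^2.4
  R: 139/255 ≈ 0.545098 > 0.04045 → ((0.545098+0.055)/1.055)^2.4 ≈ 0.258183
  G: 84/255 ≈ 0.329412 > 0.04045 → ((0.329412+0.055)/1.055)^2.4 ≈ 0.088656
  B: 153/255 ≈ 0.600000 > 0.04045 → ((0.600000+0.055)/1.055)^2.4 ≈ 0.318547
R_lin = 0.258183, G_lin = 0.088656, B_lin = 0.318547
L = 0.2126×R + 0.7152×G + 0.0722×B
L = 0.2126×0.258183 + 0.7152×0.088656 + 0.0722×0.318547
L ≈ 0.141295


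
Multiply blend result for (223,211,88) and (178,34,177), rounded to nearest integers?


Multiply: C = A×B/255, rounded to nearest integer
R: 223×178/255 = 39694/255 ≈ 155.663 → 156
G: 211×34/255 = 7174/255 ≈ 28.133 → 28
B: 88×177/255 = 15576/255 ≈ 61.082 → 61
= RGB(156, 28, 61)


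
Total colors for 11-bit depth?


Colors = 2^bits = 2^11
= 2,048 colors


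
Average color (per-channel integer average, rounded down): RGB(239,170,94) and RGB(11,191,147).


Midpoint: each channel = ⌊(C₁+C₂)/2⌋
R: ⌊(239+11)/2⌋ = 125
G: ⌊(170+191)/2⌋ = 180
B: ⌊(94+147)/2⌋ = 120
= RGB(125, 180, 120)


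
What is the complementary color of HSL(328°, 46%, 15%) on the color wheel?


Complement = opposite side of color wheel = hue + 180°
H' = (328 + 180) mod 360 = 148°
S and L unchanged.
= HSL(148°, 46%, 15%)


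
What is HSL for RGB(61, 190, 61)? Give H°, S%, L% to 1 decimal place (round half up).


Normalize: R'=61/255≈0.2392, G'=190/255≈0.7451, B'=61/255≈0.2392
Max=190/255, Min=61/255, Δ=Max-Min=129/255
L = (Max+Min)/2 = (190+61)/510 = 251/510 = 0.49215… → L = 49.2%
L ≤ 0.5 → S = Δ/(Max+Min) = 129/(190+61) = 129/251 = 0.51394… → S = 51.4%
(the 1/255 factors cancel in S and H, so raw channel differences can be used)
Max is G' → H = 60 × ((B-R)/Δ + 2) = 60 × ((61-61)/129 + 2)
  0/129 + 2 = 0 + 2 = 2
  H = 60 × 2 = 120° → H = 120.0°
= HSL(120.0°, 51.4%, 49.2%)


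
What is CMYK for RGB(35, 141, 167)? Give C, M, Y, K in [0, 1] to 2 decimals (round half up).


R'=35/255≈0.1373, G'=141/255≈0.5529, B'=167/255≈0.6549
K = 1 - max(R',G',B') = 1 - 167/255 = 88/255 = 0.34509… → 0.35
(1-R'-K)/(1-K) simplifies to (max-R)/max with max = 167:
C = (167-35)/167 = 132/167 = 0.79041… → 0.79
M = (167-141)/167 = 26/167 = 0.15568… → 0.16
Y = (167-167)/167 = 0/167 = 0 → 0.00
= CMYK(0.79, 0.16, 0.00, 0.35)


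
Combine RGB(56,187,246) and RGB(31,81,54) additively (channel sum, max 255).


Additive: each channel = min(255, C₁+C₂)
R: 56+31 = 87 → 87
G: 187+81 = 268 → 255
B: 246+54 = 300 → 255
= RGB(87, 255, 255)


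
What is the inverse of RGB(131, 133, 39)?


Invert: (255-R, 255-G, 255-B)
R: 255-131 = 124
G: 255-133 = 122
B: 255-39 = 216
= RGB(124, 122, 216)


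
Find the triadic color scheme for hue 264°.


Triadic: equally spaced at 120° intervals
H1 = 264°
H2 = (264 + 120) mod 360 = 24°
H3 = (264 + 240) mod 360 = 144°
Triadic = 264°, 24°, 144°


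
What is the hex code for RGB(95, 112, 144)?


R = 95 → 5F (hex)
G = 112 → 70 (hex)
B = 144 → 90 (hex)
Hex = #5F7090


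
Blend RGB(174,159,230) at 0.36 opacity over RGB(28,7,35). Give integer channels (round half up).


C = α×F + (1-α)×B, with 1-α = 0.64
R: 0.36×174 + 0.64×28 = 62.64 + 17.92 = 80.56 → 81
G: 0.36×159 + 0.64×7 = 57.24 + 4.48 = 61.72 → 62
B: 0.36×230 + 0.64×35 = 82.80 + 22.40 = 105.20 → 105
= RGB(81, 62, 105)


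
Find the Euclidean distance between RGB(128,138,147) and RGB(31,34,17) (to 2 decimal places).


d = √[(R₁-R₂)² + (G₁-G₂)² + (B₁-B₂)²]
d = √[(128-31)² + (138-34)² + (147-17)²]
d = √[9409 + 10816 + 16900]
d = √37125
d ≈ 192.68


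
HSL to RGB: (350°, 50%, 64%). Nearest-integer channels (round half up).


H=350°, S=0.50, L=0.64
C = (1-|2L-1|)×S = (1-|0.28|)×0.50 = 0.36
H' = H/60 = 350/60 ≈ 5.8333; X = C×(1-|H' mod 2 - 1|) = 0.06
m = L - C/2 = 0.64 - 0.18 = 0.46
Sector ⌊H'⌋ = 5 → (R',G',B') = (0.36, 0.0, 0.06)
RGB = ((R'+m)×255, (G'+m)×255, (B'+m)×255) = (209.1, 117.3, 132.6)
Round half up → RGB(209, 117, 133)


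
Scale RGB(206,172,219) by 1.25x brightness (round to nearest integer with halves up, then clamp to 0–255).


Multiply each channel by 1.25, round half up, clamp to [0, 255]
R: 206×1.25 = 257.5 → round → 258 → clamp → 255
G: 172×1.25 = 215
B: 219×1.25 = 273.75 → round → 274 → clamp → 255
= RGB(255, 215, 255)


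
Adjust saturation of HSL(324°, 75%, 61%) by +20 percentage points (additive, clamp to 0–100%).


Original S = 75%
Adjustment = +20 percentage points
New S = 75 + (20) = 95
Clamp to [0, 100] → 95
= HSL(324°, 95%, 61%)


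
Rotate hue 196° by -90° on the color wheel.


New hue = (H + rotation) mod 360
New hue = (196 -90) mod 360
= 106 mod 360
= 106°


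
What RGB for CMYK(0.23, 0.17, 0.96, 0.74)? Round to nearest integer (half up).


R = 255 × (1-C) × (1-K) = 255 × 0.77 × 0.26 = 51.051 → 51
G = 255 × (1-M) × (1-K) = 255 × 0.83 × 0.26 = 55.029 → 55
B = 255 × (1-Y) × (1-K) = 255 × 0.04 × 0.26 = 2.652 → 3
= RGB(51, 55, 3)


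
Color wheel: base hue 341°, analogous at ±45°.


Base hue: 341°
Left analog: (341 - 45) mod 360 = 296°
Right analog: (341 + 45) mod 360 = 26°
Analogous hues = 296° and 26°


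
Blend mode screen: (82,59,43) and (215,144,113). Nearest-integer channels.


Screen: C = 255 - (255-A)×(255-B)/255, rounded to nearest integer
R: 255 - (255-82)×(255-215)/255 = 255 - 6920/255 ≈ 255 - 27.137 = 227.863 → 228
G: 255 - (255-59)×(255-144)/255 = 255 - 21756/255 ≈ 255 - 85.318 = 169.682 → 170
B: 255 - (255-43)×(255-113)/255 = 255 - 30104/255 ≈ 255 - 118.055 = 136.945 → 137
= RGB(228, 170, 137)


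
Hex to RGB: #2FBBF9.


2F → 47 (R)
BB → 187 (G)
F9 → 249 (B)
= RGB(47, 187, 249)


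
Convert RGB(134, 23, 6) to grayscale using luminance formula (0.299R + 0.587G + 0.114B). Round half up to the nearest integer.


Gray = 0.299×R + 0.587×G + 0.114×B
Gray = 0.299×134 + 0.587×23 + 0.114×6
Gray = 40.066 + 13.501 + 0.684
Gray = 54.251 → round half up → 54
Gray = 54


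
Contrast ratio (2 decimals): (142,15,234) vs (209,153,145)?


Linearize each sRGB channel c=v/255: c/12.92 if c ≤ 0.04045 else ((c+0.055)/1.055)^2.4
L = 0.2126×R_lin + 0.7152×G_lin + 0.0722×B_lin
Color 1 (142,15,234):
  R=142: 142/255≈0.5569 > 0.04045 → ((0.5569+0.055)/1.055)^2.4 ≈ 0.27050
  G=15: 15/255≈0.0588 > 0.04045 → ((0.0588+0.055)/1.055)^2.4 ≈ 0.00478
  B=234: 234/255≈0.9176 > 0.04045 → ((0.9176+0.055)/1.055)^2.4 ≈ 0.82279
  L1 = 0.2126×0.27050 + 0.7152×0.00478 + 0.0722×0.82279 ≈ 0.12033
Color 2 (209,153,145):
  R=209: 209/255≈0.8196 > 0.04045 → ((0.8196+0.055)/1.055)^2.4 ≈ 0.63760
  G=153: 153/255≈0.6000 > 0.04045 → ((0.6000+0.055)/1.055)^2.4 ≈ 0.31855
  B=145: 145/255≈0.5686 > 0.04045 → ((0.5686+0.055)/1.055)^2.4 ≈ 0.28315
  L2 = 0.2126×0.63760 + 0.7152×0.31855 + 0.0722×0.28315 ≈ 0.38382
Lighter = 0.38382, Darker = 0.12033
Ratio = (L_lighter + 0.05) / (L_darker + 0.05)
Ratio = (0.38382 + 0.05) / (0.12033 + 0.05) = 0.43382 / 0.17033 ≈ 2.5470
Ratio ≈ 2.55:1


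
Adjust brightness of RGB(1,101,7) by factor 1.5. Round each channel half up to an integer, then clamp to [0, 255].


Multiply each channel by 1.5, round half up, clamp to [0, 255]
R: 1×1.5 = 1.5 → round → 2
G: 101×1.5 = 151.5 → round → 152
B: 7×1.5 = 10.5 → round → 11
= RGB(2, 152, 11)


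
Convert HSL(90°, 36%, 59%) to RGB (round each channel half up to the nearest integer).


H=90°, S=0.36, L=0.59
C = (1-|2L-1|)×S = (1-|0.18|)×0.36 = 0.2952
H' = H/60 = 90/60 ≈ 1.5000; X = C×(1-|H' mod 2 - 1|) = 0.1476
m = L - C/2 = 0.59 - 0.1476 = 0.4424
Sector ⌊H'⌋ = 1 → (R',G',B') = (0.1476, 0.2952, 0.0)
RGB = ((R'+m)×255, (G'+m)×255, (B'+m)×255) = (150.45, 188.088, 112.812)
Round half up → RGB(150, 188, 113)


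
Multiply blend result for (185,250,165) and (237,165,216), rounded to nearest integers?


Multiply: C = A×B/255, rounded to nearest integer
R: 185×237/255 = 43845/255 ≈ 171.941 → 172
G: 250×165/255 = 41250/255 ≈ 161.765 → 162
B: 165×216/255 = 35640/255 ≈ 139.765 → 140
= RGB(172, 162, 140)


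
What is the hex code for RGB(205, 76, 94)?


R = 205 → CD (hex)
G = 76 → 4C (hex)
B = 94 → 5E (hex)
Hex = #CD4C5E


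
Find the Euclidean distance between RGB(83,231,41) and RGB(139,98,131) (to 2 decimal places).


d = √[(R₁-R₂)² + (G₁-G₂)² + (B₁-B₂)²]
d = √[(83-139)² + (231-98)² + (41-131)²]
d = √[3136 + 17689 + 8100]
d = √28925
d ≈ 170.07


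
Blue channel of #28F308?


Color: #28F308
R = 28 = 40
G = F3 = 243
B = 08 = 8
Blue = 8


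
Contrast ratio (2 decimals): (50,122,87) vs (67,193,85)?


Linearize each sRGB channel c=v/255: c/12.92 if c ≤ 0.04045 else ((c+0.055)/1.055)^2.4
L = 0.2126×R_lin + 0.7152×G_lin + 0.0722×B_lin
Color 1 (50,122,87):
  R=50: 50/255≈0.1961 > 0.04045 → ((0.1961+0.055)/1.055)^2.4 ≈ 0.03190
  G=122: 122/255≈0.4784 > 0.04045 → ((0.4784+0.055)/1.055)^2.4 ≈ 0.19462
  B=87: 87/255≈0.3412 > 0.04045 → ((0.3412+0.055)/1.055)^2.4 ≈ 0.09531
  L1 = 0.2126×0.03190 + 0.7152×0.19462 + 0.0722×0.09531 ≈ 0.15285
Color 2 (67,193,85):
  R=67: 67/255≈0.2627 > 0.04045 → ((0.2627+0.055)/1.055)^2.4 ≈ 0.05613
  G=193: 193/255≈0.7569 > 0.04045 → ((0.7569+0.055)/1.055)^2.4 ≈ 0.53328
  B=85: 85/255≈0.3333 > 0.04045 → ((0.3333+0.055)/1.055)^2.4 ≈ 0.09084
  L2 = 0.2126×0.05613 + 0.7152×0.53328 + 0.0722×0.09084 ≈ 0.39989
Lighter = 0.39989, Darker = 0.15285
Ratio = (L_lighter + 0.05) / (L_darker + 0.05)
Ratio = (0.39989 + 0.05) / (0.15285 + 0.05) = 0.44989 / 0.20285 ≈ 2.2178
Ratio ≈ 2.22:1


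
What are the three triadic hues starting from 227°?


Triadic: equally spaced at 120° intervals
H1 = 227°
H2 = (227 + 120) mod 360 = 347°
H3 = (227 + 240) mod 360 = 107°
Triadic = 227°, 347°, 107°


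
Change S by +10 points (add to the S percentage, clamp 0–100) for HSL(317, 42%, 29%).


Original S = 42%
Adjustment = +10 percentage points
New S = 42 + (10) = 52
Clamp to [0, 100] → 52
= HSL(317°, 52%, 29%)


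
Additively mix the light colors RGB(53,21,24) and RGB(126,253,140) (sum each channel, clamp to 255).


Additive: each channel = min(255, C₁+C₂)
R: 53+126 = 179 → 179
G: 21+253 = 274 → 255
B: 24+140 = 164 → 164
= RGB(179, 255, 164)


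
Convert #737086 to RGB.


73 → 115 (R)
70 → 112 (G)
86 → 134 (B)
= RGB(115, 112, 134)


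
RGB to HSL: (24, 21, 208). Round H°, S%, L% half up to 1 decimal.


Normalize: R'=24/255≈0.0941, G'=21/255≈0.0824, B'=208/255≈0.8157
Max=208/255, Min=21/255, Δ=Max-Min=187/255
L = (Max+Min)/2 = (208+21)/510 = 229/510 = 0.44901… → L = 44.9%
L ≤ 0.5 → S = Δ/(Max+Min) = 187/(208+21) = 187/229 = 0.81659… → S = 81.7%
(the 1/255 factors cancel in S and H, so raw channel differences can be used)
Max is B' → H = 60 × ((R-G)/Δ + 4) = 60 × ((24-21)/187 + 4)
  3/187 + 4 = 0.0160… + 4 = 4.0160…
  H = 60 × 4.0160… = 240.962…° → H = 241.0°
= HSL(241.0°, 81.7%, 44.9%)


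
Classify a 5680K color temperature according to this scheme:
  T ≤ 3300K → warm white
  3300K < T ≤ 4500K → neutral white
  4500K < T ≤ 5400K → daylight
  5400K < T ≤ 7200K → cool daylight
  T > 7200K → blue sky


Temperature: 5680K
5400K < 5680K ≤ 7200K → cool daylight
Classification: cool daylight


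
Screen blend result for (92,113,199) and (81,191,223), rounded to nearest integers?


Screen: C = 255 - (255-A)×(255-B)/255, rounded to nearest integer
R: 255 - (255-92)×(255-81)/255 = 255 - 28362/255 ≈ 255 - 111.224 = 143.776 → 144
G: 255 - (255-113)×(255-191)/255 = 255 - 9088/255 ≈ 255 - 35.639 = 219.361 → 219
B: 255 - (255-199)×(255-223)/255 = 255 - 1792/255 ≈ 255 - 7.027 = 247.973 → 248
= RGB(144, 219, 248)


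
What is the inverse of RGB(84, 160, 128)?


Invert: (255-R, 255-G, 255-B)
R: 255-84 = 171
G: 255-160 = 95
B: 255-128 = 127
= RGB(171, 95, 127)


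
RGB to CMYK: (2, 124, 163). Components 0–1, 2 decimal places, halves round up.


R'=2/255≈0.0078, G'=124/255≈0.4863, B'=163/255≈0.6392
K = 1 - max(R',G',B') = 1 - 163/255 = 92/255 = 0.36078… → 0.36
(1-R'-K)/(1-K) simplifies to (max-R)/max with max = 163:
C = (163-2)/163 = 161/163 = 0.98773… → 0.99
M = (163-124)/163 = 39/163 = 0.23926… → 0.24
Y = (163-163)/163 = 0/163 = 0 → 0.00
= CMYK(0.99, 0.24, 0.00, 0.36)


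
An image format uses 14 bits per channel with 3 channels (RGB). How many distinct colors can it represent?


Total bits = 14 bits/channel × 3 channels = 42 bits
Distinct colors = 2^42
= 4,398,046,511,104 colors


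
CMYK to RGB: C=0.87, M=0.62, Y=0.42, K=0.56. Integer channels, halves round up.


R = 255 × (1-C) × (1-K) = 255 × 0.13 × 0.44 = 14.586 → 15
G = 255 × (1-M) × (1-K) = 255 × 0.38 × 0.44 = 42.636 → 43
B = 255 × (1-Y) × (1-K) = 255 × 0.58 × 0.44 = 65.076 → 65
= RGB(15, 43, 65)


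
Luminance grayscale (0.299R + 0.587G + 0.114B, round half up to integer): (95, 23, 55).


Gray = 0.299×R + 0.587×G + 0.114×B
Gray = 0.299×95 + 0.587×23 + 0.114×55
Gray = 28.405 + 13.501 + 6.270
Gray = 48.176 → round half up → 48
Gray = 48


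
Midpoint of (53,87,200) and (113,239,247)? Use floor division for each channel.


Midpoint: each channel = ⌊(C₁+C₂)/2⌋
R: ⌊(53+113)/2⌋ = 83
G: ⌊(87+239)/2⌋ = 163
B: ⌊(200+247)/2⌋ = 223
= RGB(83, 163, 223)


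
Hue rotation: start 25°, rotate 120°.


New hue = (H + rotation) mod 360
New hue = (25 + 120) mod 360
= 145 mod 360
= 145°


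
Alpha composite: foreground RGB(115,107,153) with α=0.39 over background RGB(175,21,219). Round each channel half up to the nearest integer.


C = α×F + (1-α)×B, with 1-α = 0.61
R: 0.39×115 + 0.61×175 = 44.85 + 106.75 = 151.60 → 152
G: 0.39×107 + 0.61×21 = 41.73 + 12.81 = 54.54 → 55
B: 0.39×153 + 0.61×219 = 59.67 + 133.59 = 193.26 → 193
= RGB(152, 55, 193)


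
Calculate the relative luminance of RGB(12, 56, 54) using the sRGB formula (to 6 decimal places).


Linearize each channel (sRGB transfer function): c = v/255; c_lin = c/12.92 if c ≤ 0.04045, else ((c+0.055)/1.055)^2.4
  R: 12/255 ≈ 0.047059 > 0.04045 → ((0.047059+0.055)/1.055)^2.4 ≈ 0.003677
  G: 56/255 ≈ 0.219608 > 0.04045 → ((0.219608+0.055)/1.055)^2.4 ≈ 0.039546
  B: 54/255 ≈ 0.211765 > 0.04045 → ((0.211765+0.055)/1.055)^2.4 ≈ 0.036889
R_lin = 0.003677, G_lin = 0.039546, B_lin = 0.036889
L = 0.2126×R + 0.7152×G + 0.0722×B
L = 0.2126×0.003677 + 0.7152×0.039546 + 0.0722×0.036889
L ≈ 0.031729


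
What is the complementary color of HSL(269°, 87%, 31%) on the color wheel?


Complement = opposite side of color wheel = hue + 180°
H' = (269 + 180) mod 360 = 89°
S and L unchanged.
= HSL(89°, 87%, 31%)


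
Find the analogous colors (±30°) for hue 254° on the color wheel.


Base hue: 254°
Left analog: (254 - 30) mod 360 = 224°
Right analog: (254 + 30) mod 360 = 284°
Analogous hues = 224° and 284°


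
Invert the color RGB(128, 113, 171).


Invert: (255-R, 255-G, 255-B)
R: 255-128 = 127
G: 255-113 = 142
B: 255-171 = 84
= RGB(127, 142, 84)


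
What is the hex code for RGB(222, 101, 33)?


R = 222 → DE (hex)
G = 101 → 65 (hex)
B = 33 → 21 (hex)
Hex = #DE6521


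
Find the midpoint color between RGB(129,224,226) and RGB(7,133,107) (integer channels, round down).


Midpoint: each channel = ⌊(C₁+C₂)/2⌋
R: ⌊(129+7)/2⌋ = 68
G: ⌊(224+133)/2⌋ = 178
B: ⌊(226+107)/2⌋ = 166
= RGB(68, 178, 166)


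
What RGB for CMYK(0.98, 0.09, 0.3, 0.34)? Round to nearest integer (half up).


R = 255 × (1-C) × (1-K) = 255 × 0.02 × 0.66 = 3.366 → 3
G = 255 × (1-M) × (1-K) = 255 × 0.91 × 0.66 = 153.153 → 153
B = 255 × (1-Y) × (1-K) = 255 × 0.70 × 0.66 = 117.81 → 118
= RGB(3, 153, 118)


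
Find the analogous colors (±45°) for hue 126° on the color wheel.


Base hue: 126°
Left analog: (126 - 45) mod 360 = 81°
Right analog: (126 + 45) mod 360 = 171°
Analogous hues = 81° and 171°


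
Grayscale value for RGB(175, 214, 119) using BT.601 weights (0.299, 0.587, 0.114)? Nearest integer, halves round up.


Gray = 0.299×R + 0.587×G + 0.114×B
Gray = 0.299×175 + 0.587×214 + 0.114×119
Gray = 52.325 + 125.618 + 13.566
Gray = 191.509 → round half up → 192
Gray = 192


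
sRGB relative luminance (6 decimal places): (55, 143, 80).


Linearize each channel (sRGB transfer function): c = v/255; c_lin = c/12.92 if c ≤ 0.04045, else ((c+0.055)/1.055)^2.4
  R: 55/255 ≈ 0.215686 > 0.04045 → ((0.215686+0.055)/1.055)^2.4 ≈ 0.038204
  G: 143/255 ≈ 0.560784 > 0.04045 → ((0.560784+0.055)/1.055)^2.4 ≈ 0.274677
  B: 80/255 ≈ 0.313725 > 0.04045 → ((0.313725+0.055)/1.055)^2.4 ≈ 0.080220
R_lin = 0.038204, G_lin = 0.274677, B_lin = 0.080220
L = 0.2126×R + 0.7152×G + 0.0722×B
L = 0.2126×0.038204 + 0.7152×0.274677 + 0.0722×0.080220
L ≈ 0.210363


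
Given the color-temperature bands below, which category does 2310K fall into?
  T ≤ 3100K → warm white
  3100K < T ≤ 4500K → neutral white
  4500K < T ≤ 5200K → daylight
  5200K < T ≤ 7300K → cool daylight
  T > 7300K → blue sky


Temperature: 2310K
2310K ≤ 3100K → warm white
Classification: warm white


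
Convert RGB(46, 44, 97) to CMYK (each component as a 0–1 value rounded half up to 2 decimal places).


R'=46/255≈0.1804, G'=44/255≈0.1725, B'=97/255≈0.3804
K = 1 - max(R',G',B') = 1 - 97/255 = 158/255 = 0.61960… → 0.62
(1-R'-K)/(1-K) simplifies to (max-R)/max with max = 97:
C = (97-46)/97 = 51/97 = 0.52577… → 0.53
M = (97-44)/97 = 53/97 = 0.54639… → 0.55
Y = (97-97)/97 = 0/97 = 0 → 0.00
= CMYK(0.53, 0.55, 0.00, 0.62)


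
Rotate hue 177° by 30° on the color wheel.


New hue = (H + rotation) mod 360
New hue = (177 + 30) mod 360
= 207 mod 360
= 207°


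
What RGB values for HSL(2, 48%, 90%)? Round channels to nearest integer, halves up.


H=2°, S=0.48, L=0.90
C = (1-|2L-1|)×S = (1-|0.80|)×0.48 = 0.096
H' = H/60 = 2/60 ≈ 0.0333; X = C×(1-|H' mod 2 - 1|) = 0.0032
m = L - C/2 = 0.90 - 0.048 = 0.852
Sector ⌊H'⌋ = 0 → (R',G',B') = (0.096, 0.0032, 0.0)
RGB = ((R'+m)×255, (G'+m)×255, (B'+m)×255) = (241.74, 218.076, 217.26)
Round half up → RGB(242, 218, 217)


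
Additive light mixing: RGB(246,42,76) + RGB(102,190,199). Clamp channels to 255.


Additive: each channel = min(255, C₁+C₂)
R: 246+102 = 348 → 255
G: 42+190 = 232 → 232
B: 76+199 = 275 → 255
= RGB(255, 232, 255)


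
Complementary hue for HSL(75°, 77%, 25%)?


Complement = opposite side of color wheel = hue + 180°
H' = (75 + 180) mod 360 = 255°
S and L unchanged.
= HSL(255°, 77%, 25%)


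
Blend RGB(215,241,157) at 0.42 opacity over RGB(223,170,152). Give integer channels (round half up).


C = α×F + (1-α)×B, with 1-α = 0.58
R: 0.42×215 + 0.58×223 = 90.30 + 129.34 = 219.64 → 220
G: 0.42×241 + 0.58×170 = 101.22 + 98.60 = 199.82 → 200
B: 0.42×157 + 0.58×152 = 65.94 + 88.16 = 154.10 → 154
= RGB(220, 200, 154)


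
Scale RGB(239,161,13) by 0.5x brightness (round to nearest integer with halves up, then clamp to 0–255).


Multiply each channel by 0.5, round half up, clamp to [0, 255]
R: 239×0.5 = 119.5 → round → 120
G: 161×0.5 = 80.5 → round → 81
B: 13×0.5 = 6.5 → round → 7
= RGB(120, 81, 7)


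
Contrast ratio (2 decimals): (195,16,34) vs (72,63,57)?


Linearize each sRGB channel c=v/255: c/12.92 if c ≤ 0.04045 else ((c+0.055)/1.055)^2.4
L = 0.2126×R_lin + 0.7152×G_lin + 0.0722×B_lin
Color 1 (195,16,34):
  R=195: 195/255≈0.7647 > 0.04045 → ((0.7647+0.055)/1.055)^2.4 ≈ 0.54572
  G=16: 16/255≈0.0627 > 0.04045 → ((0.0627+0.055)/1.055)^2.4 ≈ 0.00518
  B=34: 34/255≈0.1333 > 0.04045 → ((0.1333+0.055)/1.055)^2.4 ≈ 0.01600
  L1 = 0.2126×0.54572 + 0.7152×0.00518 + 0.0722×0.01600 ≈ 0.12088
Color 2 (72,63,57):
  R=72: 72/255≈0.2824 > 0.04045 → ((0.2824+0.055)/1.055)^2.4 ≈ 0.06480
  G=63: 63/255≈0.2471 > 0.04045 → ((0.2471+0.055)/1.055)^2.4 ≈ 0.04971
  B=57: 57/255≈0.2235 > 0.04045 → ((0.2235+0.055)/1.055)^2.4 ≈ 0.04092
  L2 = 0.2126×0.06480 + 0.7152×0.04971 + 0.0722×0.04092 ≈ 0.05228
Lighter = 0.12088, Darker = 0.05228
Ratio = (L_lighter + 0.05) / (L_darker + 0.05)
Ratio = (0.12088 + 0.05) / (0.05228 + 0.05) = 0.17088 / 0.10228 ≈ 1.6707
Ratio ≈ 1.67:1


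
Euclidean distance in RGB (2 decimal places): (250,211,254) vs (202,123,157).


d = √[(R₁-R₂)² + (G₁-G₂)² + (B₁-B₂)²]
d = √[(250-202)² + (211-123)² + (254-157)²]
d = √[2304 + 7744 + 9409]
d = √19457
d ≈ 139.49


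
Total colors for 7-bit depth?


Colors = 2^bits = 2^7
= 128 colors


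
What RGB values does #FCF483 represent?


FC → 252 (R)
F4 → 244 (G)
83 → 131 (B)
= RGB(252, 244, 131)


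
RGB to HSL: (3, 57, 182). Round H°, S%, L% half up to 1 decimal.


Normalize: R'=3/255≈0.0118, G'=57/255≈0.2235, B'=182/255≈0.7137
Max=182/255, Min=3/255, Δ=Max-Min=179/255
L = (Max+Min)/2 = (182+3)/510 = 185/510 = 0.36274… → L = 36.3%
L ≤ 0.5 → S = Δ/(Max+Min) = 179/(182+3) = 179/185 = 0.96756… → S = 96.8%
(the 1/255 factors cancel in S and H, so raw channel differences can be used)
Max is B' → H = 60 × ((R-G)/Δ + 4) = 60 × ((3-57)/179 + 4)
  -54/179 + 4 = -0.3016… + 4 = 3.6983…
  H = 60 × 3.6983… = 221.899…° → H = 221.9°
= HSL(221.9°, 96.8%, 36.3%)


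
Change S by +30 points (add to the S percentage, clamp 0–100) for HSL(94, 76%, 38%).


Original S = 76%
Adjustment = +30 percentage points
New S = 76 + (30) = 106
Clamp to [0, 100] → 100
= HSL(94°, 100%, 38%)


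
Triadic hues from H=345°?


Triadic: equally spaced at 120° intervals
H1 = 345°
H2 = (345 + 120) mod 360 = 105°
H3 = (345 + 240) mod 360 = 225°
Triadic = 345°, 105°, 225°


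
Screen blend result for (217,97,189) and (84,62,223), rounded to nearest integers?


Screen: C = 255 - (255-A)×(255-B)/255, rounded to nearest integer
R: 255 - (255-217)×(255-84)/255 = 255 - 6498/255 ≈ 255 - 25.482 = 229.518 → 230
G: 255 - (255-97)×(255-62)/255 = 255 - 30494/255 ≈ 255 - 119.584 = 135.416 → 135
B: 255 - (255-189)×(255-223)/255 = 255 - 2112/255 ≈ 255 - 8.282 = 246.718 → 247
= RGB(230, 135, 247)


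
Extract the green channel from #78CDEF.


Color: #78CDEF
R = 78 = 120
G = CD = 205
B = EF = 239
Green = 205


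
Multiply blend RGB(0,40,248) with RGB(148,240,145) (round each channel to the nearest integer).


Multiply: C = A×B/255, rounded to nearest integer
R: 0×148/255 = 0/255 ≈ 0.000 → 0
G: 40×240/255 = 9600/255 ≈ 37.647 → 38
B: 248×145/255 = 35960/255 ≈ 141.020 → 141
= RGB(0, 38, 141)


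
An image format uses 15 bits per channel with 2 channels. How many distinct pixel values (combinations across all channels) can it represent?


Total bits = 15 bits/channel × 2 channels = 30 bits
Distinct pixel values = 2^30
= 1,073,741,824 pixel values


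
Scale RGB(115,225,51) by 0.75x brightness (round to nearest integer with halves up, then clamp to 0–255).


Multiply each channel by 0.75, round half up, clamp to [0, 255]
R: 115×0.75 = 86.25 → round → 86
G: 225×0.75 = 168.75 → round → 169
B: 51×0.75 = 38.25 → round → 38
= RGB(86, 169, 38)


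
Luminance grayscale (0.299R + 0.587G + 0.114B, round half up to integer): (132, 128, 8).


Gray = 0.299×R + 0.587×G + 0.114×B
Gray = 0.299×132 + 0.587×128 + 0.114×8
Gray = 39.468 + 75.136 + 0.912
Gray = 115.516 → round half up → 116
Gray = 116


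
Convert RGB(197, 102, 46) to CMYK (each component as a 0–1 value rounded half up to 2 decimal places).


R'=197/255≈0.7725, G'=102/255≈0.4000, B'=46/255≈0.1804
K = 1 - max(R',G',B') = 1 - 197/255 = 58/255 = 0.22745… → 0.23
(1-R'-K)/(1-K) simplifies to (max-R)/max with max = 197:
C = (197-197)/197 = 0/197 = 0 → 0.00
M = (197-102)/197 = 95/197 = 0.48223… → 0.48
Y = (197-46)/197 = 151/197 = 0.76649… → 0.77
= CMYK(0.00, 0.48, 0.77, 0.23)


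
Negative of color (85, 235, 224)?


Invert: (255-R, 255-G, 255-B)
R: 255-85 = 170
G: 255-235 = 20
B: 255-224 = 31
= RGB(170, 20, 31)


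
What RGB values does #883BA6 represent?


88 → 136 (R)
3B → 59 (G)
A6 → 166 (B)
= RGB(136, 59, 166)


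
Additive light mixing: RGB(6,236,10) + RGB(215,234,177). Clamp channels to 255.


Additive: each channel = min(255, C₁+C₂)
R: 6+215 = 221 → 221
G: 236+234 = 470 → 255
B: 10+177 = 187 → 187
= RGB(221, 255, 187)


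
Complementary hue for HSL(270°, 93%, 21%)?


Complement = opposite side of color wheel = hue + 180°
H' = (270 + 180) mod 360 = 90°
S and L unchanged.
= HSL(90°, 93%, 21%)


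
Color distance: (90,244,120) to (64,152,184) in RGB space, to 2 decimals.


d = √[(R₁-R₂)² + (G₁-G₂)² + (B₁-B₂)²]
d = √[(90-64)² + (244-152)² + (120-184)²]
d = √[676 + 8464 + 4096]
d = √13236
d ≈ 115.05


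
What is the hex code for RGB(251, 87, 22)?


R = 251 → FB (hex)
G = 87 → 57 (hex)
B = 22 → 16 (hex)
Hex = #FB5716


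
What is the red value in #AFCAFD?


Color: #AFCAFD
R = AF = 175
G = CA = 202
B = FD = 253
Red = 175


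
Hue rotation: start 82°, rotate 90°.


New hue = (H + rotation) mod 360
New hue = (82 + 90) mod 360
= 172 mod 360
= 172°


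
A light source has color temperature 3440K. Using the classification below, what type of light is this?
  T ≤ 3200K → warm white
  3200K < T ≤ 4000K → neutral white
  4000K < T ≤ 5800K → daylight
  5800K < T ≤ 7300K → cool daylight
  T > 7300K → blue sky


Temperature: 3440K
3200K < 3440K ≤ 4000K → neutral white
Classification: neutral white


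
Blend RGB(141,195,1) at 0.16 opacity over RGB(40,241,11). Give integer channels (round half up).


C = α×F + (1-α)×B, with 1-α = 0.84
R: 0.16×141 + 0.84×40 = 22.56 + 33.60 = 56.16 → 56
G: 0.16×195 + 0.84×241 = 31.20 + 202.44 = 233.64 → 234
B: 0.16×1 + 0.84×11 = 0.16 + 9.24 = 9.40 → 9
= RGB(56, 234, 9)


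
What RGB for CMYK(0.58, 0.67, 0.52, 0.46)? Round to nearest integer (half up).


R = 255 × (1-C) × (1-K) = 255 × 0.42 × 0.54 = 57.834 → 58
G = 255 × (1-M) × (1-K) = 255 × 0.33 × 0.54 = 45.441 → 45
B = 255 × (1-Y) × (1-K) = 255 × 0.48 × 0.54 = 66.096 → 66
= RGB(58, 45, 66)


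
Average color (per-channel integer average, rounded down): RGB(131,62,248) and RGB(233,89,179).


Midpoint: each channel = ⌊(C₁+C₂)/2⌋
R: ⌊(131+233)/2⌋ = 182
G: ⌊(62+89)/2⌋ = 75
B: ⌊(248+179)/2⌋ = 213
= RGB(182, 75, 213)


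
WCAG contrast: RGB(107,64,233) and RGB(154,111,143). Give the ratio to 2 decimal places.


Linearize each sRGB channel c=v/255: c/12.92 if c ≤ 0.04045 else ((c+0.055)/1.055)^2.4
L = 0.2126×R_lin + 0.7152×G_lin + 0.0722×B_lin
Color 1 (107,64,233):
  R=107: 107/255≈0.4196 > 0.04045 → ((0.4196+0.055)/1.055)^2.4 ≈ 0.14703
  G=64: 64/255≈0.2510 > 0.04045 → ((0.2510+0.055)/1.055)^2.4 ≈ 0.05127
  B=233: 233/255≈0.9137 > 0.04045 → ((0.9137+0.055)/1.055)^2.4 ≈ 0.81485
  L1 = 0.2126×0.14703 + 0.7152×0.05127 + 0.0722×0.81485 ≈ 0.12676
Color 2 (154,111,143):
  R=154: 154/255≈0.6039 > 0.04045 → ((0.6039+0.055)/1.055)^2.4 ≈ 0.32314
  G=111: 111/255≈0.4353 > 0.04045 → ((0.4353+0.055)/1.055)^2.4 ≈ 0.15896
  B=143: 143/255≈0.5608 > 0.04045 → ((0.5608+0.055)/1.055)^2.4 ≈ 0.27468
  L2 = 0.2126×0.32314 + 0.7152×0.15896 + 0.0722×0.27468 ≈ 0.20222
Lighter = 0.20222, Darker = 0.12676
Ratio = (L_lighter + 0.05) / (L_darker + 0.05)
Ratio = (0.20222 + 0.05) / (0.12676 + 0.05) = 0.25222 / 0.17676 ≈ 1.4269
Ratio ≈ 1.43:1


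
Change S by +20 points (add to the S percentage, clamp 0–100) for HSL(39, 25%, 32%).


Original S = 25%
Adjustment = +20 percentage points
New S = 25 + (20) = 45
Clamp to [0, 100] → 45
= HSL(39°, 45%, 32%)
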